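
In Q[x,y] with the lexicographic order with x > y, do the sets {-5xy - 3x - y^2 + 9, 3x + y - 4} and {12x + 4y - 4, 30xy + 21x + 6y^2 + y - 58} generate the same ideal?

Two ideals are equal iff their reduced Gröbner bases coincide (the reduced basis is unique for a fixed ordering).
Buchberger on the first generating set:
f_1 = -5xy - 3x - y^2 + 9, LT = xy.
f_2 = 3x + y - 4, LT = x.

S(f_1,f_2): lcm = xy. S = 3/5x - 2/15y^2 + 4/3y - 9/5.
  leading term x: subtract (1/5)·f_2 from 3/5x - 2/15y^2 + 4/3y - 9/5 → -2/15y^2 + 17/15y - 1
  leading term y^2: no divisor's leading term divides it; move -2/15y^2 to the remainder.
  leading term y: no divisor's leading term divides it; move 17/15y to the remainder.
  leading term 1: no divisor's leading term divides it; move -1 to the remainder.
  remainder -2/15y^2 + 17/15y - 1 ≠ 0; add g_3 = -2/15y^2 + 17/15y - 1 to the basis.

The other S-polynomials (S(f_1,g_3), S(f_2,g_3)) all reduce to 0 modulo the current basis, so we have a Gröbner basis.
Inter-reduce: drop elements whose leading term is divisible by another's, tail-reduce, and make monic.
Reduced Gröbner basis: {x + 1/3y - 4/3, y^2 - 17/2y + 15/2}.

Buchberger on the second generating set:
h_1 = 12x + 4y - 4, LT = x.
h_2 = 30xy + 21x + 6y^2 + y - 58, LT = xy.

S(h_1,h_2): lcm = xy. S = -7/10x + 2/15y^2 - 11/30y + 29/15.
  leading term x: subtract (-7/120)·h_1 from -7/10x + 2/15y^2 - 11/30y + 29/15 → 2/15y^2 - 2/15y + 17/10
  leading term y^2: no divisor's leading term divides it; move 2/15y^2 to the remainder.
  leading term y: no divisor's leading term divides it; move -2/15y to the remainder.
  leading term 1: no divisor's leading term divides it; move 17/10 to the remainder.
  remainder 2/15y^2 - 2/15y + 17/10 ≠ 0; add k_3 = 2/15y^2 - 2/15y + 17/10 to the basis.

The other S-polynomials (S(h_1,k_3), S(h_2,k_3)) all reduce to 0 modulo the current basis, so we have a Gröbner basis.
Inter-reduce: drop elements whose leading term is divisible by another's, tail-reduce, and make monic.
Reduced Gröbner basis: {x + 1/3y - 1/3, y^2 - y + 51/4}.

These differ, so the ideals are not equal.

No, the ideals differ.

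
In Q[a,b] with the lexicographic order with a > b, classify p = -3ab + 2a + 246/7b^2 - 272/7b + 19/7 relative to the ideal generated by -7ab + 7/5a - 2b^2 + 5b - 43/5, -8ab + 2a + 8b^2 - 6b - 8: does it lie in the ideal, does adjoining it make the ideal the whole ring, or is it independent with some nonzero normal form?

-3ab + 2a + 246/7b^2 - 272/7b + 19/7 lies in I (it reduces to 0).

First compute the reduced Gröbner basis of I by Buchberger's algorithm.
f_1 = -7ab + 7/5a - 2b^2 + 5b - 43/5, LT = ab.
f_2 = -8ab + 2a + 8b^2 - 6b - 8, LT = ab.

S(f_1,f_2): lcm = ab. S = 1/20a + 9/7b^2 - 41/28b + 8/35.
  leading term a: no divisor's leading term divides it; move 1/20a to the remainder.
  leading term b^2: no divisor's leading term divides it; move 9/7b^2 to the remainder.
  leading term b: no divisor's leading term divides it; move -41/28b to the remainder.
  leading term 1: no divisor's leading term divides it; move 8/35 to the remainder.
  remainder 1/20a + 9/7b^2 - 41/28b + 8/35 ≠ 0; add h_3 = 1/20a + 9/7b^2 - 41/28b + 8/35 to the basis.

S(f_1,h_3): lcm = ab. S = -1/5a - 180/7b^3 + 207/7b^2 - 37/7b + 43/35.
  leading term a: subtract (-4)·h_3 from -1/5a - 180/7b^3 + 207/7b^2 - 37/7b + 43/35 → -180/7b^3 + 243/7b^2 - 78/7b + 15/7
  leading term b^3: no divisor's leading term divides it; move -180/7b^3 to the remainder.
  leading term b^2: no divisor's leading term divides it; move 243/7b^2 to the remainder.
  leading term b: no divisor's leading term divides it; move -78/7b to the remainder.
  leading term 1: no divisor's leading term divides it; move 15/7 to the remainder.
  remainder -180/7b^3 + 243/7b^2 - 78/7b + 15/7 ≠ 0; add h_4 = -180/7b^3 + 243/7b^2 - 78/7b + 15/7 to the basis.

S(f_2,h_3): lcm = ab. S = -1/4a - 180/7b^3 + 198/7b^2 - 107/28b + 1.
  leading term a: subtract (-5)·h_3 from -1/4a - 180/7b^3 + 198/7b^2 - 107/28b + 1 → -180/7b^3 + 243/7b^2 - 78/7b + 15/7
  leading term b^3: subtract (1)·h_4 from -180/7b^3 + 243/7b^2 - 78/7b + 15/7 → 0
  remainder 0.

S(f_1,h_4): lcm = ab^3. S = 23/20ab^2 - 13/30ab + 1/12a + 2/7b^4 - 5/7b^3 + 43/35b^2.
  leading term ab^2: subtract (-23/140b)·f_1 from 23/20ab^2 - 13/30ab + 1/12a + 2/7b^4 - 5/7b^3 + 43/35b^2 → -61/300ab + 1/12a + 2/7b^4 - 73/70b^3 + 41/20b^2 - 989/700b
  leading term ab: subtract (61/2100)·f_1 from -61/300ab + 1/12a + 2/7b^4 - 73/70b^3 + 41/20b^2 - 989/700b → 16/375a + 2/7b^4 - 73/70b^3 + 4427/2100b^2 - 818/525b + 2623/10500
  leading term a: subtract (64/75)·h_3 from 16/375a + 2/7b^4 - 73/70b^3 + 4427/2100b^2 - 818/525b + 2623/10500 → 2/7b^4 - 73/70b^3 + 2123/2100b^2 - 54/175b + 23/420
  leading term b^4: subtract (-1/90b)·h_4 from 2/7b^4 - 73/70b^3 + 2123/2100b^2 - 54/175b + 23/420 → -23/35b^3 + 621/700b^2 - 299/1050b + 23/420
  leading term b^3: subtract (23/900)·h_4 from -23/35b^3 + 621/700b^2 - 299/1050b + 23/420 → 0
  remainder 0.

S(f_2,h_4): lcm = ab^3. S = 11/10ab^2 - 13/30ab + 1/12a - b^4 + 3/4b^3 + b^2.
  leading term ab^2: subtract (-11/70b)·f_1 from 11/10ab^2 - 13/30ab + 1/12a - b^4 + 3/4b^3 + b^2 → -16/75ab + 1/12a - b^4 + 61/140b^3 + 25/14b^2 - 473/350b
  leading term ab: subtract (16/525)·f_1 from -16/75ab + 1/12a - b^4 + 61/140b^3 + 25/14b^2 - 473/350b → 61/1500a - b^4 + 61/140b^3 + 277/150b^2 - 1579/1050b + 688/2625
  leading term a: subtract (61/75)·h_3 from 61/1500a - b^4 + 61/140b^3 + 277/150b^2 - 1579/1050b + 688/2625 → -b^4 + 61/140b^3 + 841/1050b^2 - 219/700b + 8/105
  leading term b^4: subtract (7/180b)·h_4 from -b^4 + 61/140b^3 + 841/1050b^2 - 219/700b + 8/105 → -32/35b^3 + 216/175b^2 - 208/525b + 8/105
  leading term b^3: subtract (8/225)·h_4 from -32/35b^3 + 216/175b^2 - 208/525b + 8/105 → 0
  remainder 0.

S(h_3,h_4): leading monomials are coprime, so the S-polynomial reduces to 0 (Buchberger's first criterion).
Every S-polynomial of the final basis reduces to 0, so we have a Gröbner basis.
Inter-reduce: drop elements whose leading term is divisible by another's, tail-reduce, and make monic.
Reduced Gröbner basis: {a + 180/7b^2 - 205/7b + 32/7, b^3 - 27/20b^2 + 13/30b - 1/12}.
Label its elements g_1 = a + 180/7b^2 - 205/7b + 32/7, g_2 = b^3 - 27/20b^2 + 13/30b - 1/12.

Reduce p = -3ab + 2a + 246/7b^2 - 272/7b + 19/7 modulo G:
  leading term ab: subtract (-3b)·g_1 from -3ab + 2a + 246/7b^2 - 272/7b + 19/7 → 2a + 540/7b^3 - 369/7b^2 - 176/7b + 19/7
  leading term a: subtract (2)·g_1 from 2a + 540/7b^3 - 369/7b^2 - 176/7b + 19/7 → 540/7b^3 - 729/7b^2 + 234/7b - 45/7
  leading term b^3: subtract (540/7)·g_2 from 540/7b^3 - 729/7b^2 + 234/7b - 45/7 → 0
  normal form = 0.
Since the normal form is 0, p ∈ I.

The remainder on division by a Gröbner basis is unique — it is the normal form.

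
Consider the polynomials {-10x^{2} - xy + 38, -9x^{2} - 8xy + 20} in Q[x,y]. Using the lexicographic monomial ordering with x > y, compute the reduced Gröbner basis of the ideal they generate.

f_1 = -10x^{2} - xy + 38, LT = x^{2}.
f_2 = -9x^{2} - 8xy + 20, LT = x^{2}.

S(f_1,f_2): lcm = x^{2}. S = -\tfrac{71}{90}xy - \tfrac{71}{45}.
  leading term xy: no divisor's leading term divides it; move -\tfrac{71}{90}xy to the remainder.
  leading term 1: no divisor's leading term divides it; move -\tfrac{71}{45} to the remainder.
  remainder -\tfrac{71}{90}xy - \tfrac{71}{45} ≠ 0; add g_3 = -\tfrac{71}{90}xy - \tfrac{71}{45} to the basis.

S(f_1,g_3): lcm = x^{2}y. S = \tfrac{1}{10}xy^{2} - 2x - \tfrac{19}{5}y.
  leading term xy^{2}: subtract (-\tfrac{9}{71}y)·g_3 from \tfrac{1}{10}xy^{2} - 2x - \tfrac{19}{5}y → -2x - 4y
  leading term x: no divisor's leading term divides it; move -2x to the remainder.
  leading term y: no divisor's leading term divides it; move -4y to the remainder.
  remainder -2x - 4y ≠ 0; add g_4 = -2x - 4y to the basis.

S(f_2,g_3): lcm = x^{2}y. S = \tfrac{8}{9}xy^{2} - 2x - \tfrac{20}{9}y.
  leading term xy^{2}: subtract (-\tfrac{80}{71}y)·g_3 from \tfrac{8}{9}xy^{2} - 2x - \tfrac{20}{9}y → -2x - 4y
  leading term x: subtract (1)·g_4 from -2x - 4y → 0
  remainder 0.

S(f_1,g_4): lcm = x^{2}. S = -\tfrac{19}{10}xy - \tfrac{19}{5}.
  leading term xy: subtract (\tfrac{171}{71})·g_3 from -\tfrac{19}{10}xy - \tfrac{19}{5} → 0
  remainder 0.

S(f_2,g_4): lcm = x^{2}. S = -\tfrac{10}{9}xy - \tfrac{20}{9}.
  leading term xy: subtract (\tfrac{100}{71})·g_3 from -\tfrac{10}{9}xy - \tfrac{20}{9} → 0
  remainder 0.

S(g_3,g_4): lcm = xy. S = -2y^{2} + 2.
  leading term y^{2}: no divisor's leading term divides it; move -2y^{2} to the remainder.
  leading term 1: no divisor's leading term divides it; move 2 to the remainder.
  remainder -2y^{2} + 2 ≠ 0; add g_5 = -2y^{2} + 2 to the basis.

S(f_1,g_5): leading monomials are coprime, so the S-polynomial reduces to 0 (Buchberger's first criterion).
S(f_2,g_5): leading monomials are coprime, so the S-polynomial reduces to 0 (Buchberger's first criterion).
S(g_3,g_5): lcm = xy^{2}. S = x + 2y.
  leading term x: subtract (-\tfrac{1}{2})·g_4 from x + 2y → 0
  remainder 0.

S(g_4,g_5): leading monomials are coprime, so the S-polynomial reduces to 0 (Buchberger's first criterion).
Every S-polynomial of the final basis reduces to 0, so we have a Gröbner basis.
Inter-reduce: drop elements whose leading term is divisible by another's, tail-reduce, and make monic.

G = {x + 2y, y^{2} - 1}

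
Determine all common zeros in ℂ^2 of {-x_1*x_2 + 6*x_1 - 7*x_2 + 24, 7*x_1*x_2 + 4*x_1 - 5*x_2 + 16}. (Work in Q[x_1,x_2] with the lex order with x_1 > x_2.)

Compute a lex Gröbner basis by Buchberger's algorithm.
f_1 = -x_1*x_2 + 6*x_1 - 7*x_2 + 24, LT = x_1*x_2.
f_2 = 7*x_1*x_2 + 4*x_1 - 5*x_2 + 16, LT = x_1*x_2.

S(f_1,f_2): lcm = x_1*x_2. S = -46/7*x_1 + 54/7*x_2 - 184/7.
  leading term x_1: no divisor's leading term divides it; move -46/7*x_1 to the remainder.
  leading term x_2: no divisor's leading term divides it; move 54/7*x_2 to the remainder.
  leading term 1: no divisor's leading term divides it; move -184/7 to the remainder.
  remainder -46/7*x_1 + 54/7*x_2 - 184/7 ≠ 0; add h_3 = -46/7*x_1 + 54/7*x_2 - 184/7 to the basis.

S(f_1,h_3): lcm = x_1*x_2. S = -6*x_1 + 27/23*x_2**2 + 3*x_2 - 24.
  leading term x_1: subtract (21/23)·h_3 from -6*x_1 + 27/23*x_2**2 + 3*x_2 - 24 → 27/23*x_2**2 - 93/23*x_2
  leading term x_2**2: no divisor's leading term divides it; move 27/23*x_2**2 to the remainder.
  leading term x_2: no divisor's leading term divides it; move -93/23*x_2 to the remainder.
  remainder 27/23*x_2**2 - 93/23*x_2 ≠ 0; add h_4 = 27/23*x_2**2 - 93/23*x_2 to the basis.

The other S-polynomials (S(f_2,h_3), S(f_1,h_4), S(f_2,h_4), S(h_3,h_4)) all reduce to 0 modulo the current basis, so we have a Gröbner basis.
Inter-reduce: drop elements whose leading term is divisible by another's, tail-reduce, and make monic.
Reduced Gröbner basis: {x_1 - 27/23*x_2 + 4, x_2**2 - 31/9*x_2}.

From the last basis element, x_2**2 - 31/9*x_2 = 0, so x_2 takes values in {0, 31/9}. Each choice, substituted upward through the basis, yields the corresponding point(s) of the solution set.
  x_2 = 0: the earlier basis element becomes x_1 + 4 = 0, giving x_1 = -4 — point (-4, 0).
  x_2 = 31/9: the earlier basis element becomes x_1 - 1/23 = 0, giving x_1 = 1/23 — point (1/23, 31/9).
This is the nonlinear analogue of row-reducing a linear system.

{(-4, 0), (1/23, 31/9)}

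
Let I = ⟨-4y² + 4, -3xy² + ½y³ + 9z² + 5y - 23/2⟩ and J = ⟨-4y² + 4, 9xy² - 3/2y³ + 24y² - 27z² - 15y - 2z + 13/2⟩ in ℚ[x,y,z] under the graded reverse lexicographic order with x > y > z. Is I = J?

Two ideals are equal iff their reduced Gröbner bases coincide (the reduced basis is unique for a fixed ordering).
Buchberger on the first generating set:
f_1 = -4y² + 4, LT = y².
f_2 = -3xy² + ½y³ + 9z² + 5y - 23/2, LT = xy².

S(f_1,f_2): lcm = xy². S = ⅙y³ + 3z² - x + 5/3y - 23/6.
  leading term y³: subtract (-1/24y)·f_1 from ⅙y³ + 3z² - x + 5/3y - 23/6 → 3z² - x + 11/6y - 23/6
  leading term z²: no divisor's leading term divides it; move 3z² to the remainder.
  leading term x: no divisor's leading term divides it; move -x to the remainder.
  leading term y: no divisor's leading term divides it; move 11/6y to the remainder.
  leading term 1: no divisor's leading term divides it; move -23/6 to the remainder.
  remainder 3z² - x + 11/6y - 23/6 ≠ 0; add g_3 = 3z² - x + 11/6y - 23/6 to the basis.

The other S-polynomials (S(f_1,g_3), S(f_2,g_3)) all reduce to 0 modulo the current basis, so we have a Gröbner basis.
Inter-reduce: drop elements whose leading term is divisible by another's, tail-reduce, and make monic.
Reduced Gröbner basis: {y² - 1, z² - ⅓x + 11/18y - 23/18}.

Buchberger on the second generating set:
h_1 = -4y² + 4, LT = y².
h_2 = 9xy² - 3/2y³ + 24y² - 27z² - 15y - 2z + 13/2, LT = xy².

S(h_1,h_2): lcm = xy². S = ⅙y³ - 8/3y² + 3z² - x + 5/3y + 2/9z - 13/18.
  leading term y³: subtract (-1/24y)·h_1 from ⅙y³ - 8/3y² + 3z² - x + 5/3y + 2/9z - 13/18 → -8/3y² + 3z² - x + 11/6y + 2/9z - 13/18
  leading term y²: subtract (⅔)·h_1 from -8/3y² + 3z² - x + 11/6y + 2/9z - 13/18 → 3z² - x + 11/6y + 2/9z - 61/18
  leading term z²: no divisor's leading term divides it; move 3z² to the remainder.
  leading term x: no divisor's leading term divides it; move -x to the remainder.
  leading term y: no divisor's leading term divides it; move 11/6y to the remainder.
  leading term z: no divisor's leading term divides it; move 2/9z to the remainder.
  leading term 1: no divisor's leading term divides it; move -61/18 to the remainder.
  remainder 3z² - x + 11/6y + 2/9z - 61/18 ≠ 0; add k_3 = 3z² - x + 11/6y + 2/9z - 61/18 to the basis.

The other S-polynomials (S(h_1,k_3), S(h_2,k_3)) all reduce to 0 modulo the current basis, so we have a Gröbner basis.
Inter-reduce: drop elements whose leading term is divisible by another's, tail-reduce, and make monic.
Reduced Gröbner basis: {y² - 1, z² - ⅓x + 11/18y + 2/27z - 61/54}.

Since the reduced bases disagree, the two ideals are not the same.
The same test decides containment: I ⊆ J iff every generator of I reduces to 0 modulo a Gröbner basis of J.

No, the ideals differ.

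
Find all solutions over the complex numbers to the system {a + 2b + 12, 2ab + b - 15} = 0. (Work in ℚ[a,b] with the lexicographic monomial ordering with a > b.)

Compute a lex Gröbner basis by Buchberger's algorithm.
f_1 = a + 2b + 12, LT = a.
f_2 = 2ab + b - 15, LT = ab.

S(f_1,f_2): lcm = ab. S = 2b² + 23/2b + 15/2.
  leading term b²: no divisor's leading term divides it; move 2b² to the remainder.
  leading term b: no divisor's leading term divides it; move 23/2b to the remainder.
  leading term 1: no divisor's leading term divides it; move 15/2 to the remainder.
  remainder 2b² + 23/2b + 15/2 ≠ 0; add h_3 = 2b² + 23/2b + 15/2 to the basis.

S(f_1,h_3): leading monomials are coprime, so the S-polynomial reduces to 0 (Buchberger's first criterion).
S(f_2,h_3): lcm = ab². S = -23/4ab - 15/4a + ½b² - 15/2b.
  leading term ab: subtract (-23/4b)·f_1 from -23/4ab - 15/4a + ½b² - 15/2b → -15/4a + 12b² + 123/2b
  leading term a: subtract (-15/4)·f_1 from -15/4a + 12b² + 123/2b → 12b² + 69b + 45
  leading term b²: subtract (6)·h_3 from 12b² + 69b + 45 → 0
  remainder 0.

Every S-polynomial of the final basis reduces to 0, so we have a Gröbner basis.
Inter-reduce: drop elements whose leading term is divisible by another's, tail-reduce, and make monic.
Reduced Gröbner basis: {a + 2b + 12, b² + 23/4b + 15/4}.

Elimination: the polynomial b² + 23/4b + 15/4 lies in the elimination ideal for b, so b ∈ {-5, -3/4}. For each such b, the remaining basis elements (now univariate) give the rest of the solution.
  b = -5: the earlier basis element becomes a + 2 = 0, giving a = -2 — point (-2, -5).
  b = -3/4: the earlier basis element becomes a + 21/2 = 0, giving a = -21/2 — point (-21/2, -3/4).
Check: every point annihilates each of the original generators.

{(-2, -5), (-21/2, -3/4)}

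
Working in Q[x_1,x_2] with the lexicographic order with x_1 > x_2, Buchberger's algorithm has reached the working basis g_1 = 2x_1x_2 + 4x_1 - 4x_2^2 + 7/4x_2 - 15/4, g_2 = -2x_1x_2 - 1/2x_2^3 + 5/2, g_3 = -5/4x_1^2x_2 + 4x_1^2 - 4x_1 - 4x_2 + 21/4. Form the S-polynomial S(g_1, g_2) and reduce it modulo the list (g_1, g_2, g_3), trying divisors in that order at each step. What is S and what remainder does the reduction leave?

S(g_1, g_2) = 2x_1 - 1/4x_2^3 - 2x_2^2 + 7/8x_2 - 5/8; remainder on division = 2x_1 - 1/4x_2^3 - 2x_2^2 + 7/8x_2 - 5/8.

lcm(LM(g_1), LM(g_2)) = x_1x_2.
S = (lcm/LT(g_1))·g_1 − (lcm/LT(g_2))·g_2 = 2x_1 - 1/4x_2^3 - 2x_2^2 + 7/8x_2 - 5/8.
Reduce S modulo (g_1, g_2, g_3) in that order:
  leading term x_1: no divisor's leading term divides it; move 2x_1 to the remainder.
  leading term x_2^3: no divisor's leading term divides it; move -1/4x_2^3 to the remainder.
  leading term x_2^2: no divisor's leading term divides it; move -2x_2^2 to the remainder.
  leading term x_2: no divisor's leading term divides it; move 7/8x_2 to the remainder.
  leading term 1: no divisor's leading term divides it; move -5/8 to the remainder.
The remainder 2x_1 - 1/4x_2^3 - 2x_2^2 + 7/8x_2 - 5/8 is nonzero, so it would be added as the next basis element.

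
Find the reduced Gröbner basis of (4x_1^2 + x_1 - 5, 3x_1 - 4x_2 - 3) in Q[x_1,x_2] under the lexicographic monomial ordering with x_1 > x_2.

G = {x_1 - 4/3x_2 - 1, x_2^2 + 27/16x_2}

f_1 = 4x_1^2 + x_1 - 5, LT = x_1^2.
f_2 = 3x_1 - 4x_2 - 3, LT = x_1.

S(f_1,f_2): lcm = x_1^2. S = 4/3x_1x_2 + 5/4x_1 - 5/4.
  leading term x_1x_2: subtract (4/9x_2)·f_2 from 4/3x_1x_2 + 5/4x_1 - 5/4 → 5/4x_1 + 16/9x_2^2 + 4/3x_2 - 5/4
  leading term x_1: subtract (5/12)·f_2 from 5/4x_1 + 16/9x_2^2 + 4/3x_2 - 5/4 → 16/9x_2^2 + 3x_2
  leading term x_2^2: no divisor's leading term divides it; move 16/9x_2^2 to the remainder.
  leading term x_2: no divisor's leading term divides it; move 3x_2 to the remainder.
  remainder 16/9x_2^2 + 3x_2 ≠ 0; add g_3 = 16/9x_2^2 + 3x_2 to the basis.

The other S-polynomials (S(f_1,g_3), S(f_2,g_3)) all reduce to 0 modulo the current basis, so we have a Gröbner basis.
Inter-reduce: drop elements whose leading term is divisible by another's, tail-reduce, and make monic.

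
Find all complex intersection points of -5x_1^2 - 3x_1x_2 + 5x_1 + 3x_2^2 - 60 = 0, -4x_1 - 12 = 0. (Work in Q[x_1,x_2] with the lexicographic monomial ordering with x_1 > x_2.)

{(-3, -8), (-3, 5)}

Compute a lex Gröbner basis by Buchberger's algorithm.
f_1 = -5x_1^2 - 3x_1x_2 + 5x_1 + 3x_2^2 - 60, LT = x_1^2.
f_2 = -4x_1 - 12, LT = x_1.

S(f_1,f_2): lcm = x_1^2. S = 3/5x_1x_2 - 4x_1 - 3/5x_2^2 + 12.
  leading term x_1x_2: subtract (-3/20x_2)·f_2 from 3/5x_1x_2 - 4x_1 - 3/5x_2^2 + 12 → -4x_1 - 3/5x_2^2 - 9/5x_2 + 12
  leading term x_1: subtract (1)·f_2 from -4x_1 - 3/5x_2^2 - 9/5x_2 + 12 → -3/5x_2^2 - 9/5x_2 + 24
  leading term x_2^2: no divisor's leading term divides it; move -3/5x_2^2 to the remainder.
  leading term x_2: no divisor's leading term divides it; move -9/5x_2 to the remainder.
  leading term 1: no divisor's leading term divides it; move 24 to the remainder.
  remainder -3/5x_2^2 - 9/5x_2 + 24 ≠ 0; add h_3 = -3/5x_2^2 - 9/5x_2 + 24 to the basis.

The other S-polynomials (S(f_1,h_3), S(f_2,h_3)) all reduce to 0 modulo the current basis, so we have a Gröbner basis.
Inter-reduce: drop elements whose leading term is divisible by another's, tail-reduce, and make monic.
Reduced Gröbner basis: {x_1 + 3, x_2^2 + 3x_2 - 40}.

The lex basis is triangular: the last element involves only x_2. Solving x_2^2 + 3x_2 - 40 = 0 gives x_2 ∈ {-8, 5}; substituting each value into the earlier elements determines the remaining variables.
  x_2 = -8: the earlier basis element becomes x_1 + 3 = 0, giving x_1 = -3 — point (-3, -8).
  x_2 = 5: the earlier basis element becomes x_1 + 3 = 0, giving x_1 = -3 — point (-3, 5).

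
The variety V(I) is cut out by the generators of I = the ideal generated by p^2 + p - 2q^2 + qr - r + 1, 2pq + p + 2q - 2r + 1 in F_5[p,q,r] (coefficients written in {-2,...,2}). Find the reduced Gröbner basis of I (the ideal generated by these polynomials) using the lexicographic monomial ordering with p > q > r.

f_1 = p^2 + p - 2q^2 + qr - r + 1, LT = p^2.
f_2 = 2pq + p + 2q - 2r + 1, LT = pq.

S(f_1,f_2): lcm = p^2q. S = 2p^2 + pr + 2p - 2q^3 + q^2r - qr + q.
  leading term p^2: subtract (2)·f_1 from 2p^2 + pr + 2p - 2q^3 + q^2r - qr + q → pr - 2q^3 + q^2r - q^2 + 2qr + q + 2r - 2
  leading term pr: no divisor's leading term divides it; move pr to the remainder.
  leading term q^3: no divisor's leading term divides it; move -2q^3 to the remainder.
  leading term q^2r: no divisor's leading term divides it; move q^2r to the remainder.
  leading term q^2: no divisor's leading term divides it; move -q^2 to the remainder.
  leading term qr: no divisor's leading term divides it; move 2qr to the remainder.
  leading term q: no divisor's leading term divides it; move q to the remainder.
  leading term r: no divisor's leading term divides it; move 2r to the remainder.
  leading term 1: no divisor's leading term divides it; move -2 to the remainder.
  remainder pr - 2q^3 + q^2r - q^2 + 2qr + q + 2r - 2 ≠ 0; add g_3 = pr - 2q^3 + q^2r - q^2 + 2qr + q + 2r - 2 to the basis.

S(f_1,g_3): lcm = p^2r. S = 2pq^3 - pq^2r + pq^2 - 2pqr - pq - pr + 2p - 2q^2r + qr^2 - r^2 + r.
  leading term pq^3: subtract (q^2)·f_2 from 2pq^3 - pq^2r + pq^2 - 2pqr - pq - pr + 2p - 2q^2r + qr^2 - r^2 + r → -pq^2r - 2pqr - pq - pr + 2p - 2q^3 - q^2 + qr^2 - r^2 + r
  leading term pq^2r: subtract (2qr)·f_2 from -pq^2r - 2pqr - pq - pr + 2p - 2q^3 - q^2 + qr^2 - r^2 + r → pqr - pq - pr + 2p - 2q^3 + q^2r - q^2 - 2qr - r^2 + r
  leading term pqr: subtract (-2r)·f_2 from pqr - pq - pr + 2p - 2q^3 + q^2r - q^2 - 2qr - r^2 + r → -pq + pr + 2p - 2q^3 + q^2r - q^2 + 2qr - 2r
  leading term pq: subtract (2)·f_2 from -pq + pr + 2p - 2q^3 + q^2r - q^2 + 2qr - 2r → pr - 2q^3 + q^2r - q^2 + 2qr + q + 2r - 2
  leading term pr: subtract (1)·g_3 from pr - 2q^3 + q^2r - q^2 + 2qr + q + 2r - 2 → 0
  remainder 0.

S(f_2,g_3): lcm = pqr. S = -2pr + 2q^4 - q^3r + q^3 - 2q^2r - q^2 - qr + 2q - r^2 - 2r.
  leading term pr: subtract (-2)·g_3 from -2pr + 2q^4 - q^3r + q^3 - 2q^2r - q^2 - qr + 2q - r^2 - 2r → 2q^4 - q^3r + 2q^3 + 2q^2 - 2qr - q - r^2 + 2r + 1
  leading term q^4: no divisor's leading term divides it; move 2q^4 to the remainder.
  leading term q^3r: no divisor's leading term divides it; move -q^3r to the remainder.
  leading term q^3: no divisor's leading term divides it; move 2q^3 to the remainder.
  leading term q^2: no divisor's leading term divides it; move 2q^2 to the remainder.
  leading term qr: no divisor's leading term divides it; move -2qr to the remainder.
  leading term q: no divisor's leading term divides it; move -q to the remainder.
  leading term r^2: no divisor's leading term divides it; move -r^2 to the remainder.
  leading term r: no divisor's leading term divides it; move 2r to the remainder.
  leading term 1: no divisor's leading term divides it; move 1 to the remainder.
  remainder 2q^4 - q^3r + 2q^3 + 2q^2 - 2qr - q - r^2 + 2r + 1 ≠ 0; add g_4 = 2q^4 - q^3r + 2q^3 + 2q^2 - 2qr - q - r^2 + 2r + 1 to the basis.

S(f_1,g_4): leading monomials are coprime, so the S-polynomial reduces to 0 (Buchberger's first criterion).
S(f_2,g_4): lcm = pq^4. S = -2pq^3r + 2pq^3 - pq^2 + pqr - 2pq - 2pr^2 - pr + 2p + q^4 - q^3r - 2q^3.
  leading term pq^3r: subtract (-q^2r)·f_2 from -2pq^3r + 2pq^3 - pq^2 + pqr - 2pq - 2pr^2 - pr + 2p + q^4 - q^3r - 2q^3 → 2pq^3 + pq^2r - pq^2 + pqr - 2pq - 2pr^2 - pr + 2p + q^4 + q^3r - 2q^3 - 2q^2r^2 + q^2r
  leading term pq^3: subtract (q^2)·f_2 from 2pq^3 + pq^2r - pq^2 + pqr - 2pq - 2pr^2 - pr + 2p + q^4 + q^3r - 2q^3 - 2q^2r^2 + q^2r → pq^2r - 2pq^2 + pqr - 2pq - 2pr^2 - pr + 2p + q^4 + q^3r + q^3 - 2q^2r^2 - 2q^2r - q^2
  leading term pq^2r: subtract (-2qr)·f_2 from pq^2r - 2pq^2 + pqr - 2pq - 2pr^2 - pr + 2p + q^4 + q^3r + q^3 - 2q^2r^2 - 2q^2r - q^2 → -2pq^2 - 2pqr - 2pq - 2pr^2 - pr + 2p + q^4 + q^3r + q^3 - 2q^2r^2 + 2q^2r - q^2 + qr^2 + 2qr
  leading term pq^2: subtract (-q)·f_2 from -2pq^2 - 2pqr - 2pq - 2pr^2 - pr + 2p + q^4 + q^3r + q^3 - 2q^2r^2 + 2q^2r - q^2 + qr^2 + 2qr → -2pqr - pq - 2pr^2 - pr + 2p + q^4 + q^3r + q^3 - 2q^2r^2 + 2q^2r + q^2 + qr^2 + q
  leading term pqr: subtract (-r)·f_2 from -2pqr - pq - 2pr^2 - pr + 2p + q^4 + q^3r + q^3 - 2q^2r^2 + 2q^2r + q^2 + qr^2 + q → -pq - 2pr^2 + 2p + q^4 + q^3r + q^3 - 2q^2r^2 + 2q^2r + q^2 + qr^2 + 2qr + q - 2r^2 + r
  leading term pq: subtract (2)·f_2 from -pq - 2pr^2 + 2p + q^4 + q^3r + q^3 - 2q^2r^2 + 2q^2r + q^2 + qr^2 + 2qr + q - 2r^2 + r → -2pr^2 + q^4 + q^3r + q^3 - 2q^2r^2 + 2q^2r + q^2 + qr^2 + 2qr + 2q - 2r^2 - 2
  leading term pr^2: subtract (-2r)·g_3 from -2pr^2 + q^4 + q^3r + q^3 - 2q^2r^2 + 2q^2r + q^2 + qr^2 + 2qr + 2q - 2r^2 - 2 → q^4 + 2q^3r + q^3 + q^2 - qr + 2q + 2r^2 + r - 2
  leading term q^4: subtract (-2)·g_4 from q^4 + 2q^3r + q^3 + q^2 - qr + 2q + 2r^2 + r - 2 → 0
  remainder 0.

S(g_3,g_4): leading monomials are coprime, so the S-polynomial reduces to 0 (Buchberger's first criterion).
Every S-polynomial of the final basis reduces to 0, so we have a Gröbner basis.

G = {p^2 + p - 2q^2 + qr - r + 1, pq - 2p + q - r - 2, pr - 2q^3 + q^2r - q^2 + 2qr + q + 2r - 2, q^4 + 2q^3r + q^3 + q^2 - qr + 2q + 2r^2 + r - 2}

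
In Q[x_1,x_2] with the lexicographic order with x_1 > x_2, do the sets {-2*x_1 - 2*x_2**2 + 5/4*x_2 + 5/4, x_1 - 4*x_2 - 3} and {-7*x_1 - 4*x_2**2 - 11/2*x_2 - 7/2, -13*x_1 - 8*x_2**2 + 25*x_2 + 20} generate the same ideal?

Since reduced Gröbner bases are canonical representatives of ideals under a given ordering, it suffices to compute and compare them.
Buchberger on the first generating set:
f_1 = -2*x_1 - 2*x_2**2 + 5/4*x_2 + 5/4, LT = x_1.
f_2 = x_1 - 4*x_2 - 3, LT = x_1.

S(f_1,f_2): lcm = x_1. S = x_2**2 + 27/8*x_2 + 19/8.
  leading term x_2**2: no divisor's leading term divides it; move x_2**2 to the remainder.
  leading term x_2: no divisor's leading term divides it; move 27/8*x_2 to the remainder.
  leading term 1: no divisor's leading term divides it; move 19/8 to the remainder.
  remainder x_2**2 + 27/8*x_2 + 19/8 ≠ 0; add g_3 = x_2**2 + 27/8*x_2 + 19/8 to the basis.

The other S-polynomials (S(f_1,g_3), S(f_2,g_3)) all reduce to 0 modulo the current basis, so we have a Gröbner basis.
Inter-reduce: drop elements whose leading term is divisible by another's, tail-reduce, and make monic.
Reduced Gröbner basis: {x_1 - 4*x_2 - 3, x_2**2 + 27/8*x_2 + 19/8}.

Buchberger on the second generating set:
h_1 = -7*x_1 - 4*x_2**2 - 11/2*x_2 - 7/2, LT = x_1.
h_2 = -13*x_1 - 8*x_2**2 + 25*x_2 + 20, LT = x_1.

S(h_1,h_2): lcm = x_1. S = -4/91*x_2**2 + 493/182*x_2 + 53/26.
  leading term x_2**2: no divisor's leading term divides it; move -4/91*x_2**2 to the remainder.
  leading term x_2: no divisor's leading term divides it; move 493/182*x_2 to the remainder.
  leading term 1: no divisor's leading term divides it; move 53/26 to the remainder.
  remainder -4/91*x_2**2 + 493/182*x_2 + 53/26 ≠ 0; add k_3 = -4/91*x_2**2 + 493/182*x_2 + 53/26 to the basis.

The other S-polynomials (S(h_1,k_3), S(h_2,k_3)) all reduce to 0 modulo the current basis, so we have a Gröbner basis.
Inter-reduce: drop elements whose leading term is divisible by another's, tail-reduce, and make monic.
Reduced Gröbner basis: {x_1 + 36*x_2 + 27, x_2**2 - 493/8*x_2 - 371/8}.

These differ, so the ideals are not equal.

No, the ideals differ.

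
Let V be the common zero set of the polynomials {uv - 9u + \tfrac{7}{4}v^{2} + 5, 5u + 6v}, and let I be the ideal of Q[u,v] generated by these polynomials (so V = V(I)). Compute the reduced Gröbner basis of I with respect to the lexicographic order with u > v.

G = {u + \tfrac{6}{5}v, v^{2} + \tfrac{216}{11}v + \tfrac{100}{11}}

f_1 = uv - 9u + \tfrac{7}{4}v^{2} + 5, LT = uv.
f_2 = 5u + 6v, LT = u.

S(f_1,f_2): lcm = uv. S = -9u + \tfrac{11}{20}v^{2} + 5.
  leading term u: subtract (-\tfrac{9}{5})·f_2 from -9u + \tfrac{11}{20}v^{2} + 5 → \tfrac{11}{20}v^{2} + \tfrac{54}{5}v + 5
  leading term v^{2}: no divisor's leading term divides it; move \tfrac{11}{20}v^{2} to the remainder.
  leading term v: no divisor's leading term divides it; move \tfrac{54}{5}v to the remainder.
  leading term 1: no divisor's leading term divides it; move 5 to the remainder.
  remainder \tfrac{11}{20}v^{2} + \tfrac{54}{5}v + 5 ≠ 0; add g_3 = \tfrac{11}{20}v^{2} + \tfrac{54}{5}v + 5 to the basis.

The other S-polynomials (S(f_1,g_3), S(f_2,g_3)) all reduce to 0 modulo the current basis, so we have a Gröbner basis.
Inter-reduce: drop elements whose leading term is divisible by another's, tail-reduce, and make monic.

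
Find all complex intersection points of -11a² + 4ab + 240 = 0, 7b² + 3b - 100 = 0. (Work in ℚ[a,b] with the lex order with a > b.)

{(-60/11, -4), (4, -4), (50/77 - 2*sqrt(32965)/77, 25/7), (50/77 + 2*sqrt(32965)/77, 25/7)}

Compute a lex Gröbner basis by Buchberger's algorithm.
f_1 = -11a² + 4ab + 240, LT = a².
f_2 = 7b² + 3b - 100, LT = b².

The S-polynomials (S(f_1,f_2)) all reduce to 0 modulo the current basis, so we have a Gröbner basis.
Inter-reduce: drop elements whose leading term is divisible by another's, tail-reduce, and make monic.
Reduced Gröbner basis: {a² - 4/11ab - 240/11, b² + 3/7b - 100/7}.

Since the basis is lex-ordered, b² + 3/7b - 100/7 is univariate in b. Its roots are {-4, 25/7}. Back-substituting each root into the other basis elements fixes the other coordinates.
  b = -4: the earlier basis element becomes a² + 16/11a - 240/11 = 0, giving a = -60/11, 4 — points (-60/11, -4), (4, -4).
  b = 25/7: the earlier basis element becomes a² - 100/77a - 240/11 = 0, giving a = 50/77 - 2*sqrt(32965)/77, 50/77 + 2*sqrt(32965)/77 — points (50/77 - 2*sqrt(32965)/77, 25/7), (50/77 + 2*sqrt(32965)/77, 25/7).
Each listed point satisfies every original equation (direct substitution).
A lex Gröbner basis triangularizes the system, enabling back-substitution.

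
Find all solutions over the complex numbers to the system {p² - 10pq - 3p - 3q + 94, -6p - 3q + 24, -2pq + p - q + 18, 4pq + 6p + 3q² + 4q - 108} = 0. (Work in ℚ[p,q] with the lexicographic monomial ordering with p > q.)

Compute a lex Gröbner basis by Buchberger's algorithm.
f_1 = p² - 10pq - 3p - 3q + 94, LT = p².
f_2 = -6p - 3q + 24, LT = p.
f_3 = -2pq + p - q + 18, LT = pq.
f_4 = 4pq + 6p + 3q² + 4q - 108, LT = pq.

S(f_1,f_2): lcm = p². S = -21/2pq + p - 3q + 94.
  leading term pq: subtract (7/4q)·f_2 from -21/2pq + p - 3q + 94 → p + 21/4q² - 45q + 94
  leading term p: subtract (-⅙)·f_2 from p + 21/4q² - 45q + 94 → 21/4q² - 91/2q + 98
  leading term q²: no divisor's leading term divides it; move 21/4q² to the remainder.
  leading term q: no divisor's leading term divides it; move -91/2q to the remainder.
  leading term 1: no divisor's leading term divides it; move 98 to the remainder.
  remainder 21/4q² - 91/2q + 98 ≠ 0; add h_5 = 21/4q² - 91/2q + 98 to the basis.

S(f_1,f_3): lcm = p²q. S = ½p² - 10pq² - 7/2pq + 9p - 3q² + 94q.
  leading term p²: subtract (½)·f_1 from ½p² - 10pq² - 7/2pq + 9p - 3q² + 94q → -10pq² + 3/2pq + 21/2p - 3q² + 191/2q - 47
  leading term pq²: subtract (5/3q²)·f_2 from -10pq² + 3/2pq + 21/2p - 3q² + 191/2q - 47 → 3/2pq + 21/2p + 5q³ - 43q² + 191/2q - 47
  leading term pq: subtract (-¼q)·f_2 from 3/2pq + 21/2p + 5q³ - 43q² + 191/2q - 47 → 21/2p + 5q³ - 175/4q² + 203/2q - 47
  leading term p: subtract (-7/4)·f_2 from 21/2p + 5q³ - 175/4q² + 203/2q - 47 → 5q³ - 175/4q² + 385/4q - 5
  leading term q³: subtract (20/21q)·h_5 from 5q³ - 175/4q² + 385/4q - 5 → -5/12q² + 35/12q - 5
  leading term q²: subtract (-5/63)·h_5 from -5/12q² + 35/12q - 5 → -25/36q + 25/9
  leading term q: no divisor's leading term divides it; move -25/36q to the remainder.
  leading term 1: no divisor's leading term divides it; move 25/9 to the remainder.
  remainder -25/36q + 25/9 ≠ 0; add h_6 = -25/36q + 25/9 to the basis.

The other S-polynomials (S(f_1,f_4), S(f_2,f_3), S(f_2,f_4), S(f_3,f_4), S(f_1,h_5), S(f_2,h_5), S(f_3,h_5), S(f_4,h_5), S(f_1,h_6), S(f_2,h_6), S(f_3,h_6), S(f_4,h_6), S(h_5,h_6)) all reduce to 0 modulo the current basis, so we have a Gröbner basis.
Inter-reduce: drop elements whose leading term is divisible by another's, tail-reduce, and make monic.
Reduced Gröbner basis: {p - 2, q - 4}.

A lex Gröbner basis eliminates variables successively. Here q - 4 depends only on q, with roots {4}; lifting each root through the earlier basis elements recovers the full solutions.
  q = 4: the earlier basis element becomes p - 2 = 0, giving p = 2 — point (2, 4).
Each listed point satisfies every original equation (direct substitution).
A lex Gröbner basis triangularizes the system, enabling back-substitution.

{(2, 4)}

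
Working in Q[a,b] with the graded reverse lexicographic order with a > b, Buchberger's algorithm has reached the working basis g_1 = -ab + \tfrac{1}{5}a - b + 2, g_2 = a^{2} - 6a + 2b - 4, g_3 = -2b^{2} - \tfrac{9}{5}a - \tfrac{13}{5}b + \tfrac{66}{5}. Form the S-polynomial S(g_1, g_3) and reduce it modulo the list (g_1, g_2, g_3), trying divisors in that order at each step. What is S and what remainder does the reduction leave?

lcm(LM(g_1), LM(g_3)) = ab^{2}.
S = (lcm/LT(g_1))·g_1 − (lcm/LT(g_3))·g_3 = -\tfrac{9}{10}a^{2} - \tfrac{3}{2}ab + b^{2} + \tfrac{33}{5}a - 2b.
Reduce S modulo (g_1, g_2, g_3) in that order:
  leading term a^{2}: subtract (-\tfrac{9}{10})·g_2 from -\tfrac{9}{10}a^{2} - \tfrac{3}{2}ab + b^{2} + \tfrac{33}{5}a - 2b → -\tfrac{3}{2}ab + b^{2} + \tfrac{6}{5}a - \tfrac{1}{5}b - \tfrac{18}{5}
  leading term ab: subtract (\tfrac{3}{2})·g_1 from -\tfrac{3}{2}ab + b^{2} + \tfrac{6}{5}a - \tfrac{1}{5}b - \tfrac{18}{5} → b^{2} + \tfrac{9}{10}a + \tfrac{13}{10}b - \tfrac{33}{5}
  leading term b^{2}: subtract (-\tfrac{1}{2})·g_3 from b^{2} + \tfrac{9}{10}a + \tfrac{13}{10}b - \tfrac{33}{5} → 0
The remainder is 0, so this S-polynomial contributes no new basis element.

S(g_1, g_3) = -\tfrac{9}{10}a^{2} - \tfrac{3}{2}ab + b^{2} + \tfrac{33}{5}a - 2b; remainder on division = 0.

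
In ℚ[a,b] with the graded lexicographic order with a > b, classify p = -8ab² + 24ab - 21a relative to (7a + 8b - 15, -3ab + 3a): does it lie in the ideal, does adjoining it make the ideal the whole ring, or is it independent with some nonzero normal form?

First compute the reduced Gröbner basis of I by Buchberger's algorithm.
f_1 = 7a + 8b - 15, LT = a.
f_2 = -3ab + 3a, LT = ab.

S(f_1,f_2): lcm = ab. S = 8/7b² + a - 15/7b.
  leading term b²: no divisor's leading term divides it; move 8/7b² to the remainder.
  leading term a: subtract (1/7)·f_1 from a - 15/7b → -23/7b + 15/7
  leading term b: no divisor's leading term divides it; move -23/7b to the remainder.
  leading term 1: no divisor's leading term divides it; move 15/7 to the remainder.
  remainder 8/7b² - 23/7b + 15/7 ≠ 0; add h_3 = 8/7b² - 23/7b + 15/7 to the basis.

S(f_1,h_3): leading monomials are coprime, so the S-polynomial reduces to 0 (Buchberger's first criterion).
S(f_2,h_3): lcm = ab². S = 15/8ab - 15/8a.
  leading term ab: subtract (15/56b)·f_1 from 15/8ab - 15/8a → -15/7b² - 15/8a + 225/56b
  leading term b²: subtract (-15/8)·h_3 from -15/7b² - 15/8a + 225/56b → -15/8a - 15/7b + 225/56
  leading term a: subtract (-15/56)·f_1 from -15/8a - 15/7b + 225/56 → 0
  remainder 0.

Every S-polynomial of the final basis reduces to 0, so we have a Gröbner basis.
Inter-reduce: drop elements whose leading term is divisible by another's, tail-reduce, and make monic.
Reduced Gröbner basis: {b² - 23/8b + 15/8, a + 8/7b - 15/7}.
Label its elements g_1 = b² - 23/8b + 15/8, g_2 = a + 8/7b - 15/7.

Reduce p = -8ab² + 24ab - 21a modulo G:
  leading term ab²: subtract (-8a)·g_1 from -8ab² + 24ab - 21a → ab - 6a
  leading term ab: subtract (b)·g_2 from ab - 6a → -8/7b² - 6a + 15/7b
  leading term b²: subtract (-8/7)·g_1 from -8/7b² - 6a + 15/7b → -6a - 8/7b + 15/7
  leading term a: subtract (-6)·g_2 from -6a - 8/7b + 15/7 → 40/7b - 75/7
  leading term b: no divisor's leading term divides it; move 40/7b to the remainder.
  leading term 1: no divisor's leading term divides it; move -75/7 to the remainder.
  normal form = 40/7b - 75/7.
The normal form is nonzero, so p ∉ I. Since p minus its normal form lies in I, I + (p) = I + (r) where r = 40/7b - 75/7; decide whether this ideal is the whole ring.
Run Buchberger on G together with r (pairs among the g_i already reduce to 0 since G is a Gröbner basis):
g_1 = b² - 23/8b + 15/8, LT = b².
g_2 = a + 8/7b - 15/7, LT = a.
r = 40/7b - 75/7, LT = b.

S(g_1,g_2): leading monomials are coprime, so the S-polynomial reduces to 0 (Buchberger's first criterion).
S(g_1,r): lcm = b². S = -b + 15/8.
  leading term b: subtract (-7/40)·r from -b + 15/8 → 0
  remainder 0.

S(g_2,r): leading monomials are coprime, so the S-polynomial reduces to 0 (Buchberger's first criterion).
Every S-polynomial of the final basis reduces to 0, so we have a Gröbner basis.
Inter-reduce: drop elements whose leading term is divisible by another's, tail-reduce, and make monic.
Reduced Gröbner basis: {a, b - 15/8}.
The reduced Gröbner basis of I + (p) is {a, b - 15/8} ≠ {1}, a proper ideal, so the enlarged system stays consistent: p is independent of I, with normal form 40/7b - 75/7.

-8ab² + 24ab - 21a is independent of I; its normal form modulo I is 40/7b - 75/7.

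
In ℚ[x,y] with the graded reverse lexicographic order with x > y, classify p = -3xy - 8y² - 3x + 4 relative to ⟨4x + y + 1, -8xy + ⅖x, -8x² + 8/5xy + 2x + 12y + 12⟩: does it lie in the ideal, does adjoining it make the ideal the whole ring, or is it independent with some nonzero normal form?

Adjoining -3xy - 8y² - 3x + 4 makes the ideal the whole ring: the system is inconsistent.

First compute the reduced Gröbner basis of I by Buchberger's algorithm.
f_1 = 4x + y + 1, LT = x.
f_2 = -8xy + ⅖x, LT = xy.
f_3 = -8x² + 8/5xy + 2x + 12y + 12, LT = x².

S(f_1,f_2): lcm = xy. S = ¼y² + 1/20x + ¼y.
  reduce S modulo (f_1, f_2, f_3):
  remainder ¼y² + 19/80y - 1/80 ≠ 0; add h_4 = ¼y² + 19/80y - 1/80 to the basis.

S(f_1,f_3): lcm = x². S = 9/20xy + ½x + 3/2y + 3/2.
  reduce S modulo (f_1, f_2, f_3, h_4):
  remainder 2191/1600y + 2191/1600 ≠ 0; add h_5 = 2191/1600y + 2191/1600 to the basis.

The other S-polynomials (S(f_2,f_3), S(f_1,h_4), S(f_2,h_4), S(f_3,h_4), S(f_1,h_5), S(f_2,h_5), S(f_3,h_5), S(h_4,h_5)) all reduce to 0 modulo the current basis, so we have a Gröbner basis.
Inter-reduce: drop elements whose leading term is divisible by another's, tail-reduce, and make monic.
Reduced Gröbner basis: {x, y + 1}.
Label its elements g_1 = x, g_2 = y + 1.

Reduce p = -3xy - 8y² - 3x + 4 modulo G:
  leading term xy: subtract (-3y)·g_1 from -3xy - 8y² - 3x + 4 → -8y² - 3x + 4
  leading term y²: subtract (-8y)·g_2 from -8y² - 3x + 4 → -3x + 8y + 4
  leading term x: subtract (-3)·g_1 from -3x + 8y + 4 → 8y + 4
  leading term y: subtract (8)·g_2 from 8y + 4 → -4
  leading term 1: no divisor's leading term divides it; move -4 to the remainder.
  normal form = -4.
The normal form is nonzero, so p ∉ I. Since p minus its normal form lies in I, I + (p) = I + (r) where r = -4; decide whether this ideal is the whole ring.
Here r = -4 is a nonzero constant, hence a unit: 1 ∈ I + (p), the Gröbner basis of I + (p) is {1}, and the enlarged system has no common solution — adjoining p is inconsistent.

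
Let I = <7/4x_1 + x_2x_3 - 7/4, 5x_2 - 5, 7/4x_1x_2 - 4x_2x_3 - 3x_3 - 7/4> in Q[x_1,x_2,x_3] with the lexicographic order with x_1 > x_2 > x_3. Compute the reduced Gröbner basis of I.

G = {x_1 - 1, x_2 - 1, x_3}

f_1 = 7/4x_1 + x_2x_3 - 7/4, LT = x_1.
f_2 = 5x_2 - 5, LT = x_2.
f_3 = 7/4x_1x_2 - 4x_2x_3 - 3x_3 - 7/4, LT = x_1x_2.

S(f_1,f_3): lcm = x_1x_2. S = 4/7x_2^2x_3 + 16/7x_2x_3 - x_2 + 12/7x_3 + 1.
  leading term x_2^2x_3: subtract (4/35x_2x_3)·f_2 from 4/7x_2^2x_3 + 16/7x_2x_3 - x_2 + 12/7x_3 + 1 → 20/7x_2x_3 - x_2 + 12/7x_3 + 1
  leading term x_2x_3: subtract (4/7x_3)·f_2 from 20/7x_2x_3 - x_2 + 12/7x_3 + 1 → -x_2 + 32/7x_3 + 1
  leading term x_2: subtract (-1/5)·f_2 from -x_2 + 32/7x_3 + 1 → 32/7x_3
  leading term x_3: no divisor's leading term divides it; move 32/7x_3 to the remainder.
  remainder 32/7x_3 ≠ 0; add g_4 = 32/7x_3 to the basis.

The other S-polynomials (S(f_1,f_2), S(f_2,f_3), S(f_1,g_4), S(f_2,g_4), S(f_3,g_4)) all reduce to 0 modulo the current basis, so we have a Gröbner basis.
Inter-reduce: drop elements whose leading term is divisible by another's, tail-reduce, and make monic.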